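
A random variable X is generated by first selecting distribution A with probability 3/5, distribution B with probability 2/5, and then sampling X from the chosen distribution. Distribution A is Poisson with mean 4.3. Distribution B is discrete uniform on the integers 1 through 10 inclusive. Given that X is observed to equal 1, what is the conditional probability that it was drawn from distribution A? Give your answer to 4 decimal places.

Likelihoods P(X=1 | ·): A: 0.0583448; B: 0.1.
Posterior ∝ prior × likelihood. Numerator for A: 0.6·0.0583448 = 0.0350069.
Normalizing constant: 0.6·0.0583448 + 0.4·0.1 = 0.0750069.
P(A | observation) = 0.0350069 / 0.0750069 = 0.466716.

0.4667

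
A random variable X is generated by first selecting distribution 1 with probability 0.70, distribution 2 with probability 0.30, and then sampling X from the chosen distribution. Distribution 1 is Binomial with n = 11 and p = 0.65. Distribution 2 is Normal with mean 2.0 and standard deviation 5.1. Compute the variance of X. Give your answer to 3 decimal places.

15.124

Per component, 1: μ=7.15, E[X²]=53.625; 2: μ=2, E[X²]=30.01.
E[X] = 0.7·7.15 + 0.3·2 = 5.605.
E[X²] = 0.7·53.625 + 0.3·30.01 = 46.5405.
Var(X) = E[X²] − (E[X])² = 46.5405 − 31.416 = 15.1245.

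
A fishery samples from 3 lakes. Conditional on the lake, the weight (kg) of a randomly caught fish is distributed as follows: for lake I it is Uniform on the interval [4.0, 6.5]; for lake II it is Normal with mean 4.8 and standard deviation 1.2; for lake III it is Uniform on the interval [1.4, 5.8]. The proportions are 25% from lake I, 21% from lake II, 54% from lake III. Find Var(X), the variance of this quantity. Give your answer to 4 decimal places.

Per component, I: μ=5.25, E[X²]=28.0833; II: μ=4.8, E[X²]=24.48; III: μ=3.6, E[X²]=14.5733.
E[X] = 0.25·5.25 + 0.21·4.8 + 0.54·3.6 = 4.2645.
E[X²] = 0.25·28.0833 + 0.21·24.48 + 0.54·14.5733 = 20.0312.
Var(X) = E[X²] − (E[X])² = 20.0312 − 18.186 = 1.84527.

1.8453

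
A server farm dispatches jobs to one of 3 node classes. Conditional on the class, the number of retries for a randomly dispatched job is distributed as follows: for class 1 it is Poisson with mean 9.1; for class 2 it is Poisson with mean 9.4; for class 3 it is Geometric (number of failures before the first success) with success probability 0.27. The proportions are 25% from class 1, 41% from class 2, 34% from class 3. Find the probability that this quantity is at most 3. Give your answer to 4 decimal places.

0.2549

Conditional on each class, P(X ≤ 3): 1: 0.019776; 2: 0.0159666; 3: 0.716018.
By total probability, P(X ≤ 3) = 0.25·0.019776 + 0.41·0.0159666 + 0.34·0.716018 = 0.254936.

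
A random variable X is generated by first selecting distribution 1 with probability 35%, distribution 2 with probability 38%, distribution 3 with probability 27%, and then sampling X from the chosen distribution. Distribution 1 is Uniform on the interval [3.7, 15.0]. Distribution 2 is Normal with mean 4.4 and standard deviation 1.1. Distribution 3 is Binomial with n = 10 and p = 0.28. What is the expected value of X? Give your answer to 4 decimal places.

5.7005

Component means — 1: 9.35; 2: 4.4; 3: 2.8.
E[X] = 0.35·9.35 + 0.38·4.4 + 0.27·2.8 = 5.7005.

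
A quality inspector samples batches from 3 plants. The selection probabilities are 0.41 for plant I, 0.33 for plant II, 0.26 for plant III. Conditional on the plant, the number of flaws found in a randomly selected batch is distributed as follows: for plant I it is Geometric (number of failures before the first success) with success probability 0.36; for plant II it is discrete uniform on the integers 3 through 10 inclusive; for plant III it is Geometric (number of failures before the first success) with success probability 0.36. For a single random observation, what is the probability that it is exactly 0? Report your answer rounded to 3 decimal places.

0.241

Conditional on each plant, P(X = 0): I: 0.36; II: 0; III: 0.36.
By total probability, P(X = 0) = 0.41·0.36 + 0.33·0 + 0.26·0.36 = 0.2412.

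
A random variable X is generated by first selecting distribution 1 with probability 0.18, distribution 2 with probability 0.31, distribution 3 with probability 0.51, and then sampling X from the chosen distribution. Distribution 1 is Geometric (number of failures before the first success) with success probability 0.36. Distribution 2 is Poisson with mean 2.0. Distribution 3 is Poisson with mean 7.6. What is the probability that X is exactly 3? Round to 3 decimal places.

Conditional on each component, P(X = 3): 1: 0.0943718; 2: 0.180447; 3: 0.0366144.
By total probability, P(X = 3) = 0.18·0.0943718 + 0.31·0.180447 + 0.51·0.0366144 = 0.0915988.

0.092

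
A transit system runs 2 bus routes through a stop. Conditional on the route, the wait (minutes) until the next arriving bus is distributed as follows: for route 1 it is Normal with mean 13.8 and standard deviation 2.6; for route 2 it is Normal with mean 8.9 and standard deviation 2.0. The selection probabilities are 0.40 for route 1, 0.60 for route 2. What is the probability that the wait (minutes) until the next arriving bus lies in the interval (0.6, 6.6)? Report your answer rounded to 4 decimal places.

Conditional on each route, P(0.6 < X < 6.6): 1: 0.00280925; 2: 0.125055.
By total probability, P(0.6 < X < 6.6) = 0.4·0.00280925 + 0.6·0.125055 = 0.0761569.

0.0762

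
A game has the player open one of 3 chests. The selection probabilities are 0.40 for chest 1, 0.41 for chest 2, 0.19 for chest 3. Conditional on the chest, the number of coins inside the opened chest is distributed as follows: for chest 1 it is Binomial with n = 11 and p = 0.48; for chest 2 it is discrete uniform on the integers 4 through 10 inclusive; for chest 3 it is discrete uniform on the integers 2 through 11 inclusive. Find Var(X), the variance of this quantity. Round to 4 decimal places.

Per component, 1: μ=5.28, E[X²]=30.624; 2: μ=7, E[X²]=53; 3: μ=6.5, E[X²]=50.5.
E[X] = 0.4·5.28 + 0.41·7 + 0.19·6.5 = 6.217.
E[X²] = 0.4·30.624 + 0.41·53 + 0.19·50.5 = 43.5746.
Var(X) = E[X²] − (E[X])² = 43.5746 − 38.6511 = 4.92351.

4.9235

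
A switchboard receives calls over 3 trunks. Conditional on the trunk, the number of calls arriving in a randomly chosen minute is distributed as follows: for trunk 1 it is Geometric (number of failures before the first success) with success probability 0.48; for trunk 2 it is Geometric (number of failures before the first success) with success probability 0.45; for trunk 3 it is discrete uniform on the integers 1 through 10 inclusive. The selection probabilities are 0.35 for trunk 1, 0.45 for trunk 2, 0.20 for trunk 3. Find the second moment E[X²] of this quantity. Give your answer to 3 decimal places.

For each component E[X²] = Var + (mean)², giving 1: 3.43056; 2: 4.20988; 3: 38.5.
Overall E[X²] = 0.35·3.43056 + 0.45·4.20988 + 0.2·38.5 = 10.7951.

10.795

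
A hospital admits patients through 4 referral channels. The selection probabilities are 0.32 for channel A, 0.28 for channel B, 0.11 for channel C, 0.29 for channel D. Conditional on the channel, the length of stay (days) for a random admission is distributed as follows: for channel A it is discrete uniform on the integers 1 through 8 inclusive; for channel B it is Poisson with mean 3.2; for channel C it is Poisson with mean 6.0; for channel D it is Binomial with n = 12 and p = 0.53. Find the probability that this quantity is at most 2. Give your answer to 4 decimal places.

Conditional on each channel, P(X ≤ 2): A: 0.25; B: 0.379904; C: 0.0619688; D: 0.01144.
By total probability, P(X ≤ 2) = 0.32·0.25 + 0.28·0.379904 + 0.11·0.0619688 + 0.29·0.01144 = 0.196507.

0.1965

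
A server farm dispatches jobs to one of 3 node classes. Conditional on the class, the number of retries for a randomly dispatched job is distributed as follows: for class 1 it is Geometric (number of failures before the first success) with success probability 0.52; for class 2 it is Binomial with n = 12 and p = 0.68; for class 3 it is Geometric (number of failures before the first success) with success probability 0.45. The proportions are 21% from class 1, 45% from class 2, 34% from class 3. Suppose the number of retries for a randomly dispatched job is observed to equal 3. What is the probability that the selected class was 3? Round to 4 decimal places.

Likelihoods P(X=3 | ·): 1: 0.0575078; 2: 0.00243388; 3: 0.0748688.
Posterior ∝ prior × likelihood. Numerator for 3: 0.34·0.0748688 = 0.0254554.
Normalizing constant: 0.21·0.0575078 + 0.45·0.00243388 + 0.34·0.0748688 = 0.0386273.
P(3 | observation) = 0.0254554 / 0.0386273 = 0.659.

0.6590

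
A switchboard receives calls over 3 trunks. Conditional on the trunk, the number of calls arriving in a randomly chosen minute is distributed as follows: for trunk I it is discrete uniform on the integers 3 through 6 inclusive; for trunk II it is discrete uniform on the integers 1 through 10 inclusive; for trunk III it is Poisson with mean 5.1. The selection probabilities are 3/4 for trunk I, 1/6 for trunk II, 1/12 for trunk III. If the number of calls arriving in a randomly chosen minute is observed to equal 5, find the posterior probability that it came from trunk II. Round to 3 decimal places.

0.076

Likelihoods P(X=5 | ·): I: 0.25; II: 0.1; III: 0.175294.
Posterior ∝ prior × likelihood. Numerator for II: 0.166667·0.1 = 0.0166667.
Normalizing constant: 0.75·0.25 + 0.166667·0.1 + 0.0833333·0.175294 = 0.218775.
P(II | observation) = 0.0166667 / 0.218775 = 0.0761819.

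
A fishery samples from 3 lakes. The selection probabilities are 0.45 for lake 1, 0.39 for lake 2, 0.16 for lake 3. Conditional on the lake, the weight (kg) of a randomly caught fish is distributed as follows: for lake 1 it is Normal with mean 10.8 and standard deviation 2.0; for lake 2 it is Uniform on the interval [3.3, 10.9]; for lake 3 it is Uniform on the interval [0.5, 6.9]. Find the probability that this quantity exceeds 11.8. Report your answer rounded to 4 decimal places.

0.1388

Conditional on each lake, P(X > 11.8): 1: 0.308538; 2: 0; 3: 0.
By total probability, P(X > 11.8) = 0.45·0.308538 + 0.39·0 + 0.16·0 = 0.138842.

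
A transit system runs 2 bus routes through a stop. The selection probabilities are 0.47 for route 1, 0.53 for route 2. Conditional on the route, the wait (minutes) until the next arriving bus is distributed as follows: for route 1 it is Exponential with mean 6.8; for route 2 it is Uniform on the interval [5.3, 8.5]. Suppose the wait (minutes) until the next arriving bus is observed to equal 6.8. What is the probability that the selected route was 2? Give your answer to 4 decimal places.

0.8669

Likelihoods f(6.8 | ·): 1: 0.0540999; 2: 0.3125.
Posterior ∝ prior × likelihood. Numerator for 2: 0.53·0.3125 = 0.165625.
Normalizing constant: 0.47·0.0540999 + 0.53·0.3125 = 0.191052.
P(2 | observation) = 0.165625 / 0.191052 = 0.866911.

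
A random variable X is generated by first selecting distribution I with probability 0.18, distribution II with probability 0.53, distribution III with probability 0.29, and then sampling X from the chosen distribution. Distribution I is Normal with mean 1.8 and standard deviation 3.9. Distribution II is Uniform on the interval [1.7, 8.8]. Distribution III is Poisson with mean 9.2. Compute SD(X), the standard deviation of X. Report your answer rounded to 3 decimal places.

Per component, I: μ=1.8, E[X²]=18.45; II: μ=5.25, E[X²]=31.7633; III: μ=9.2, E[X²]=93.84.
E[X] = 0.18·1.8 + 0.53·5.25 + 0.29·9.2 = 5.7745.
E[X²] = 0.18·18.45 + 0.53·31.7633 + 0.29·93.84 = 47.3692.
Var(X) = E[X²] − (E[X])² = 47.3692 − 33.3449 = 14.0243.
SD(X) = √14.0243 = 3.74491.

3.745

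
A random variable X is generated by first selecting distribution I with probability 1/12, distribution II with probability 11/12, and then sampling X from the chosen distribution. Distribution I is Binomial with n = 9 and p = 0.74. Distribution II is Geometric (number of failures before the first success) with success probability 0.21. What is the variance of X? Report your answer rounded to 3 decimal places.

17.207

Per component, I: μ=6.66, E[X²]=46.0872; II: μ=3.7619, E[X²]=32.0658.
E[X] = 0.0833333·6.66 + 0.916667·3.7619 = 4.00341.
E[X²] = 0.0833333·46.0872 + 0.916667·32.0658 = 33.2342.
Var(X) = E[X²] − (E[X])² = 33.2342 − 16.0273 = 17.2069.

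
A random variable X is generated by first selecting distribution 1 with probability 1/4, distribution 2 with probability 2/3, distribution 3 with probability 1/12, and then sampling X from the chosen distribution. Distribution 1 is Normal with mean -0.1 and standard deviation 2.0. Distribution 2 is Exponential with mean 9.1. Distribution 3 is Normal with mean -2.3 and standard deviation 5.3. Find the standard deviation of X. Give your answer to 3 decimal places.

8.943

Per component, 1: μ=-0.1, E[X²]=4.01; 2: μ=9.1, E[X²]=165.62; 3: μ=-2.3, E[X²]=33.38.
E[X] = 0.25·-0.1 + 0.666667·9.1 + 0.0833333·-2.3 = 5.85.
E[X²] = 0.25·4.01 + 0.666667·165.62 + 0.0833333·33.38 = 114.197.
Var(X) = E[X²] − (E[X])² = 114.197 − 34.2225 = 79.975.
SD(X) = √79.975 = 8.94287.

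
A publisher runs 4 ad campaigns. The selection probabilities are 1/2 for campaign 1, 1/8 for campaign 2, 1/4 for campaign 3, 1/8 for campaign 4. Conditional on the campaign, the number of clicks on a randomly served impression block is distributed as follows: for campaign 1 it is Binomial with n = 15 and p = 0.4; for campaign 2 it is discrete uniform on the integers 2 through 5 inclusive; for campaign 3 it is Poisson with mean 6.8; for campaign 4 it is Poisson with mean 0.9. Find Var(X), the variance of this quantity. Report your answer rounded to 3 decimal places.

Per component, 1: μ=6, E[X²]=39.6; 2: μ=3.5, E[X²]=13.5; 3: μ=6.8, E[X²]=53.04; 4: μ=0.9, E[X²]=1.71.
E[X] = 0.5·6 + 0.125·3.5 + 0.25·6.8 + 0.125·0.9 = 5.25.
E[X²] = 0.5·39.6 + 0.125·13.5 + 0.25·53.04 + 0.125·1.71 = 34.9612.
Var(X) = E[X²] − (E[X])² = 34.9612 − 27.5625 = 7.39875.

7.399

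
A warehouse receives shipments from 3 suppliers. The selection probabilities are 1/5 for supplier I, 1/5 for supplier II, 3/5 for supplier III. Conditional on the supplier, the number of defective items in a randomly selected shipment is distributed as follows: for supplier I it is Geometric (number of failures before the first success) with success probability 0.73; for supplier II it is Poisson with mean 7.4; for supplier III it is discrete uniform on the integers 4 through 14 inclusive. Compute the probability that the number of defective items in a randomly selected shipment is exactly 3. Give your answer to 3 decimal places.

0.011

Conditional on each supplier, P(X = 3): I: 0.0143686; II: 0.0412824; III: 0.
By total probability, P(X = 3) = 0.2·0.0143686 + 0.2·0.0412824 + 0.6·0 = 0.0111302.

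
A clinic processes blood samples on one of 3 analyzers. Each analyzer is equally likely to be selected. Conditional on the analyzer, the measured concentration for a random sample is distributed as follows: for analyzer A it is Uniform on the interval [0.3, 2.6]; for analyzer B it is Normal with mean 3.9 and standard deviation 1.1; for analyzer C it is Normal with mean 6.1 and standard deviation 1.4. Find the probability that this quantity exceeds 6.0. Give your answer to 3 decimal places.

Conditional on each analyzer, P(X > 6.0): A: 0; B: 0.0281252; C: 0.528472.
By total probability, P(X > 6.0) = 0.333333·0 + 0.333333·0.0281252 + 0.333333·0.528472 = 0.185532.

0.186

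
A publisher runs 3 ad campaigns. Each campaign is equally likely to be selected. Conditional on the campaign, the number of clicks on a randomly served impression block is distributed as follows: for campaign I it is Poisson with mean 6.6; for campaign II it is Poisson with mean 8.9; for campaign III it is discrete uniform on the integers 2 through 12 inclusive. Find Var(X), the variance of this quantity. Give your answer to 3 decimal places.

9.507

Per component, I: μ=6.6, E[X²]=50.16; II: μ=8.9, E[X²]=88.11; III: μ=7, E[X²]=59.
E[X] = 0.333333·6.6 + 0.333333·8.9 + 0.333333·7 = 7.5.
E[X²] = 0.333333·50.16 + 0.333333·88.11 + 0.333333·59 = 65.7567.
Var(X) = E[X²] − (E[X])² = 65.7567 − 56.25 = 9.50667.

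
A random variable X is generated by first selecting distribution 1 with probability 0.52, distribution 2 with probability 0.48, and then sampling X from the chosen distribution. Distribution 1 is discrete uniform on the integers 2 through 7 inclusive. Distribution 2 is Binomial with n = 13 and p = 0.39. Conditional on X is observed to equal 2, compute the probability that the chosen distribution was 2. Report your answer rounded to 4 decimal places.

0.2223

Likelihoods P(X=2 | ·): 1: 0.166667; 2: 0.051624.
Posterior ∝ prior × likelihood. Numerator for 2: 0.48·0.051624 = 0.0247795.
Normalizing constant: 0.52·0.166667 + 0.48·0.051624 = 0.111446.
P(2 | observation) = 0.0247795 / 0.111446 = 0.222345.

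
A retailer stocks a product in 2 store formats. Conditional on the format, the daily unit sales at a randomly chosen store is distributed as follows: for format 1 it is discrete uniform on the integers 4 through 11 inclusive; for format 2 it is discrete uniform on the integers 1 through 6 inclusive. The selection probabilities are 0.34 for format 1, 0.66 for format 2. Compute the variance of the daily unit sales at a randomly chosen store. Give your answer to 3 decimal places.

7.300

Per component, 1: μ=7.5, E[X²]=61.5; 2: μ=3.5, E[X²]=15.1667.
E[X] = 0.34·7.5 + 0.66·3.5 = 4.86.
E[X²] = 0.34·61.5 + 0.66·15.1667 = 30.92.
Var(X) = E[X²] − (E[X])² = 30.92 − 23.6196 = 7.3004.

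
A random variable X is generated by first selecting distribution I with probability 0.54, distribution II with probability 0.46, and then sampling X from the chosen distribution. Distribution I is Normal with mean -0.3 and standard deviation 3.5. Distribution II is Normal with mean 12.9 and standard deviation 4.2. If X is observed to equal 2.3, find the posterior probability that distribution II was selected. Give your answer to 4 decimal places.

Likelihoods f(2.3 | ·): I: 0.0864992; II: 0.00393112.
Posterior ∝ prior × likelihood. Numerator for II: 0.46·0.00393112 = 0.00180832.
Normalizing constant: 0.54·0.0864992 + 0.46·0.00393112 = 0.0485179.
P(II | observation) = 0.00180832 / 0.0485179 = 0.0372711.

0.0373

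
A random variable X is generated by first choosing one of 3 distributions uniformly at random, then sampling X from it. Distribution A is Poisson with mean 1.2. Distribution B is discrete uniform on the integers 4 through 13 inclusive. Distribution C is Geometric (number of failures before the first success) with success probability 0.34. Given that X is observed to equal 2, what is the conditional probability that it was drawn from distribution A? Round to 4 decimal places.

Likelihoods P(X=2 | ·): A: 0.21686; B: 0; C: 0.148104.
Posterior ∝ prior × likelihood. Numerator for A: 0.333333·0.21686 = 0.0722866.
Normalizing constant: 0.333333·0.21686 + 0.333333·0 + 0.333333·0.148104 = 0.121655.
P(A | observation) = 0.0722866 / 0.121655 = 0.594195.

0.5942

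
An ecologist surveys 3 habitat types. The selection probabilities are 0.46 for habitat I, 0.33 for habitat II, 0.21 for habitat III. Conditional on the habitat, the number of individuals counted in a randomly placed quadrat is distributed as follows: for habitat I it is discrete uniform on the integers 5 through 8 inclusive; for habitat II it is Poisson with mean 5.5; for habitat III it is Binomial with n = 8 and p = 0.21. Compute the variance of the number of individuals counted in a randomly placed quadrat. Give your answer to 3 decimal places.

6.076

Per component, I: μ=6.5, E[X²]=43.5; II: μ=5.5, E[X²]=35.75; III: μ=1.68, E[X²]=4.1496.
E[X] = 0.46·6.5 + 0.33·5.5 + 0.21·1.68 = 5.1578.
E[X²] = 0.46·43.5 + 0.33·35.75 + 0.21·4.1496 = 32.6789.
Var(X) = E[X²] − (E[X])² = 32.6789 − 26.6029 = 6.07602.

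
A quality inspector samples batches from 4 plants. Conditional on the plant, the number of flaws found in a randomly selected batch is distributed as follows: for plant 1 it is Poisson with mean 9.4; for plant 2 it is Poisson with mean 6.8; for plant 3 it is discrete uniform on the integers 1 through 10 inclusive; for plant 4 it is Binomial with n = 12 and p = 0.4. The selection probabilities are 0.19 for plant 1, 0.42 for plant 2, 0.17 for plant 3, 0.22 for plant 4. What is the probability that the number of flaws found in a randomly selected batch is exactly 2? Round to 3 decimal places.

0.043

Conditional on each plant, P(X = 2): 1: 0.00365475; 2: 0.0257505; 3: 0.1; 4: 0.0638523.
By total probability, P(X = 2) = 0.19·0.00365475 + 0.42·0.0257505 + 0.17·0.1 + 0.22·0.0638523 = 0.0425571.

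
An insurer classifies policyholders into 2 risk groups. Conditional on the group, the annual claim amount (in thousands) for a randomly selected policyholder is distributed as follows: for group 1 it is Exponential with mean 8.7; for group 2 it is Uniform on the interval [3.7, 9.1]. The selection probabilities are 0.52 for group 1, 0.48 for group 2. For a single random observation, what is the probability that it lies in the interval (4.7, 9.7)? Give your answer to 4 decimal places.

Conditional on each group, P(4.7 < X < 9.7): 1: 0.25468; 2: 0.814815.
By total probability, P(4.7 < X < 9.7) = 0.52·0.25468 + 0.48·0.814815 = 0.523545.

0.5235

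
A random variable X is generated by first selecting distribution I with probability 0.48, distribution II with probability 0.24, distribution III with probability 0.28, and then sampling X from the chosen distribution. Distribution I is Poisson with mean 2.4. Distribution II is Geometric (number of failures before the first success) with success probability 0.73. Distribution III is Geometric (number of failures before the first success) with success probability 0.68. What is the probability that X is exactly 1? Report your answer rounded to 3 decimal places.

Conditional on each component, P(X = 1): I: 0.217723; II: 0.1971; III: 0.2176.
By total probability, P(X = 1) = 0.48·0.217723 + 0.24·0.1971 + 0.28·0.2176 = 0.212739.

0.213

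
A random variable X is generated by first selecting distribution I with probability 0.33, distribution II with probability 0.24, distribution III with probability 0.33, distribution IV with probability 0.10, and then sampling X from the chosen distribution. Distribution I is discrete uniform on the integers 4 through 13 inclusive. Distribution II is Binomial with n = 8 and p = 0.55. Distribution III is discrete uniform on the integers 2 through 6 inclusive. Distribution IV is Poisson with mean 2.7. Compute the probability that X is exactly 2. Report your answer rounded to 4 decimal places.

Conditional on each component, P(X = 2): I: 0; II: 0.0703329; III: 0.2; IV: 0.244964.
By total probability, P(X = 2) = 0.33·0 + 0.24·0.0703329 + 0.33·0.2 + 0.1·0.244964 = 0.107376.

0.1074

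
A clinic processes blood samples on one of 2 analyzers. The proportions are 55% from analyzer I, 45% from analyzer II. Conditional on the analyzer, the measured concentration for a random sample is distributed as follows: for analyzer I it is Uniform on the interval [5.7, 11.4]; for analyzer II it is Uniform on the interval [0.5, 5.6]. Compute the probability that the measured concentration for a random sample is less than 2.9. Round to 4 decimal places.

0.2118

Conditional on each analyzer, P(X < 2.9): I: 0; II: 0.470588.
By total probability, P(X < 2.9) = 0.55·0 + 0.45·0.470588 = 0.211765.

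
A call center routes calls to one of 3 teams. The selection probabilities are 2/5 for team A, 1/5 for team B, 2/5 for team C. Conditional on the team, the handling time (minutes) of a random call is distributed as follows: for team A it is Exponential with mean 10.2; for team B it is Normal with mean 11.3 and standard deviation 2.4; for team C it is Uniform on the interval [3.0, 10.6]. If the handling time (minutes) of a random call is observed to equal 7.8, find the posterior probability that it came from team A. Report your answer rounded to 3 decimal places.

Likelihoods f(7.8 | ·): A: 0.0456344; B: 0.0573963; C: 0.131579.
Posterior ∝ prior × likelihood. Numerator for A: 0.4·0.0456344 = 0.0182538.
Normalizing constant: 0.4·0.0456344 + 0.2·0.0573963 + 0.4·0.131579 = 0.0823646.
P(A | observation) = 0.0182538 / 0.0823646 = 0.221621.

0.222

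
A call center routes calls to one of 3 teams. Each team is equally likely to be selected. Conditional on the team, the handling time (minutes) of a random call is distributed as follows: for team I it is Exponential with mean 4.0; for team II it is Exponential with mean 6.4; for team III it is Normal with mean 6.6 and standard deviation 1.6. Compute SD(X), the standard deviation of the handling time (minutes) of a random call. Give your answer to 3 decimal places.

4.608

Per component, I: μ=4, E[X²]=32; II: μ=6.4, E[X²]=81.92; III: μ=6.6, E[X²]=46.12.
E[X] = 0.333333·4 + 0.333333·6.4 + 0.333333·6.6 = 5.66667.
E[X²] = 0.333333·32 + 0.333333·81.92 + 0.333333·46.12 = 53.3467.
Var(X) = E[X²] − (E[X])² = 53.3467 − 32.1111 = 21.2356.
SD(X) = √21.2356 = 4.60821.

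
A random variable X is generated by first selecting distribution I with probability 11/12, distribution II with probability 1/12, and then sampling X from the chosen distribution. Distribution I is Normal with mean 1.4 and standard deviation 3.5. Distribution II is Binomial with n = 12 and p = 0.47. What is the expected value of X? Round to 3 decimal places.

Component means — I: 1.4; II: 5.64.
E[X] = 0.916667·1.4 + 0.0833333·5.64 = 1.75333.

1.753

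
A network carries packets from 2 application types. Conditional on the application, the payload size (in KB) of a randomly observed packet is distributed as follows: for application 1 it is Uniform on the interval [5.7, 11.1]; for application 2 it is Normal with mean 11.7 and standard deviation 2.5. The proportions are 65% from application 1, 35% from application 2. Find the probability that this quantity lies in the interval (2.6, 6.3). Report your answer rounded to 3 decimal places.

0.078

Conditional on each application, P(2.6 < X < 6.3): 1: 0.111111; 2: 0.01525.
By total probability, P(2.6 < X < 6.3) = 0.65·0.111111 + 0.35·0.01525 = 0.0775597.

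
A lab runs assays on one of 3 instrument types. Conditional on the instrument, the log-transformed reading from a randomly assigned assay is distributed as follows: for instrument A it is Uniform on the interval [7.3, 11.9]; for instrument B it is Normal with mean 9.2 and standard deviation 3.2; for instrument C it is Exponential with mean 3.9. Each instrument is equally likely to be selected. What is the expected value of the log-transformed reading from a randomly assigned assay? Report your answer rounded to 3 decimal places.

Component means — A: 9.6; B: 9.2; C: 3.9.
E[X] = 0.333333·9.6 + 0.333333·9.2 + 0.333333·3.9 = 7.56667.

7.567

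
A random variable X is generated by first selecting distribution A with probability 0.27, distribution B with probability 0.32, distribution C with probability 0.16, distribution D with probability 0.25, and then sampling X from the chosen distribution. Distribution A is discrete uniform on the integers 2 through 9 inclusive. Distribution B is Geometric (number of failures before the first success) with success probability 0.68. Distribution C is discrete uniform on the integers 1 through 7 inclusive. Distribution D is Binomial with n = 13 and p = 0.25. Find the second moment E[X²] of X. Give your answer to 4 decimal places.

16.3273

For each component E[X²] = Var + (mean)², giving A: 35.5; B: 0.913495; C: 20; D: 13.
Overall E[X²] = 0.27·35.5 + 0.32·0.913495 + 0.16·20 + 0.25·13 = 16.3273.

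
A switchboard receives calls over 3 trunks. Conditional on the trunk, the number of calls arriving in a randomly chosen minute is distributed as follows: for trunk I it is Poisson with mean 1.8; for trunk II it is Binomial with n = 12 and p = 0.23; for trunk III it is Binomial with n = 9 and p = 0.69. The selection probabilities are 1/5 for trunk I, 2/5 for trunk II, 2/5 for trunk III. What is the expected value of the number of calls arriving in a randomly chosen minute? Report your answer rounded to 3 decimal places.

3.948

Component means — I: 1.8; II: 2.76; III: 6.21.
E[X] = 0.2·1.8 + 0.4·2.76 + 0.4·6.21 = 3.948.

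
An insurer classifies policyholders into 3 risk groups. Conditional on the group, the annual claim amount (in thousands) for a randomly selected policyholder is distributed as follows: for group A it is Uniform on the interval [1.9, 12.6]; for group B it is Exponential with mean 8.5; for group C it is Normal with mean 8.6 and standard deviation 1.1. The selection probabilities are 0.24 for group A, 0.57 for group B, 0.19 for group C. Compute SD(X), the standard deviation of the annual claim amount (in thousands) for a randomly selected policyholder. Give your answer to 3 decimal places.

Per component, A: μ=7.25, E[X²]=62.1033; B: μ=8.5, E[X²]=144.5; C: μ=8.6, E[X²]=75.17.
E[X] = 0.24·7.25 + 0.57·8.5 + 0.19·8.6 = 8.219.
E[X²] = 0.24·62.1033 + 0.57·144.5 + 0.19·75.17 = 111.552.
Var(X) = E[X²] − (E[X])² = 111.552 − 67.552 = 44.0001.
SD(X) = √44.0001 = 6.63326.

6.633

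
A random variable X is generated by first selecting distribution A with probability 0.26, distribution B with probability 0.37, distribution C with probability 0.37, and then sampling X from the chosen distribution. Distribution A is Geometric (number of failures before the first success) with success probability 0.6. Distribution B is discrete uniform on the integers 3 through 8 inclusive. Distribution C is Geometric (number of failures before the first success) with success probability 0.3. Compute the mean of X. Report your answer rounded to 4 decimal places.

3.0717

Component means — A: 0.666667; B: 5.5; C: 2.33333.
E[X] = 0.26·0.666667 + 0.37·5.5 + 0.37·2.33333 = 3.07167.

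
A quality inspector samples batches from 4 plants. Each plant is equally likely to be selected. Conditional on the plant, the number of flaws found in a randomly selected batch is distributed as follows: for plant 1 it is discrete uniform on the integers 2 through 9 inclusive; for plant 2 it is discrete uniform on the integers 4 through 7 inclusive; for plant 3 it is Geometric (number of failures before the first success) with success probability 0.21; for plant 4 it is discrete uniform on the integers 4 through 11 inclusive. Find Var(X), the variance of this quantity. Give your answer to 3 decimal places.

Per component, 1: μ=5.5, E[X²]=35.5; 2: μ=5.5, E[X²]=31.5; 3: μ=3.7619, E[X²]=32.0658; 4: μ=7.5, E[X²]=61.5.
E[X] = 0.25·5.5 + 0.25·5.5 + 0.25·3.7619 + 0.25·7.5 = 5.56548.
E[X²] = 0.25·35.5 + 0.25·31.5 + 0.25·32.0658 + 0.25·61.5 = 40.1414.
Var(X) = E[X²] − (E[X])² = 40.1414 − 30.9745 = 9.16691.

9.167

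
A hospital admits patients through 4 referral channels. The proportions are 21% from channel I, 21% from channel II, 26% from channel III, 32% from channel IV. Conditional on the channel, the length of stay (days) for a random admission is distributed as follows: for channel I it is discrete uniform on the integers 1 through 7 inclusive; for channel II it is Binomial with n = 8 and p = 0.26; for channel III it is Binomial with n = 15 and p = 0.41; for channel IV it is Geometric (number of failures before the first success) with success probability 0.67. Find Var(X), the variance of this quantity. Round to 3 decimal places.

7.320

Per component, I: μ=4, E[X²]=20; II: μ=2.08, E[X²]=5.8656; III: μ=6.15, E[X²]=41.451; IV: μ=0.492537, E[X²]=0.977723.
E[X] = 0.21·4 + 0.21·2.08 + 0.26·6.15 + 0.32·0.492537 = 3.03341.
E[X²] = 0.21·20 + 0.21·5.8656 + 0.26·41.451 + 0.32·0.977723 = 16.5219.
Var(X) = E[X²] − (E[X])² = 16.5219 − 9.20159 = 7.32032.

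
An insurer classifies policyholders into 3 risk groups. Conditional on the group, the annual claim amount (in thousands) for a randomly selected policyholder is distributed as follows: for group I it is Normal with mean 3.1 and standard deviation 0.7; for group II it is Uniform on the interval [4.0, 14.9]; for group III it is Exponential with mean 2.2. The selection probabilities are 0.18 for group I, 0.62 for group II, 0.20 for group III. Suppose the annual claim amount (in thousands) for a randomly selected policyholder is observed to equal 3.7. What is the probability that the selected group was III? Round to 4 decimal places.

0.1923

Likelihoods f(3.7 | ·): I: 0.394707; II: 0; III: 0.0845616.
Posterior ∝ prior × likelihood. Numerator for III: 0.2·0.0845616 = 0.0169123.
Normalizing constant: 0.18·0.394707 + 0.62·0 + 0.2·0.0845616 = 0.0879596.
P(III | observation) = 0.0169123 / 0.0879596 = 0.192274.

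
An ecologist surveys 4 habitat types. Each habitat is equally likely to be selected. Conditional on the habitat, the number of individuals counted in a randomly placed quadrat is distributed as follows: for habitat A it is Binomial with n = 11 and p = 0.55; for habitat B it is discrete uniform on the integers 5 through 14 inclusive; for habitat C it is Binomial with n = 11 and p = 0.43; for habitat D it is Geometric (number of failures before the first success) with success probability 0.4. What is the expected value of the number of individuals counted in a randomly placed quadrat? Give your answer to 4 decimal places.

5.4450

Component means — A: 6.05; B: 9.5; C: 4.73; D: 1.5.
E[X] = 0.25·6.05 + 0.25·9.5 + 0.25·4.73 + 0.25·1.5 = 5.445.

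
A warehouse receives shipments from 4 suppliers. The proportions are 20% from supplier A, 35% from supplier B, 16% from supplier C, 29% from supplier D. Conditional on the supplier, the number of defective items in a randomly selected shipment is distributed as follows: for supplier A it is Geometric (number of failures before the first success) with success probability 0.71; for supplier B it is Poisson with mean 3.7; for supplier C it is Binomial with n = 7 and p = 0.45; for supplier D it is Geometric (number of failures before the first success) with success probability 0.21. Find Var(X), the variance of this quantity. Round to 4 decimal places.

Per component, A: μ=0.408451, E[X²]=0.742115; B: μ=3.7, E[X²]=17.39; C: μ=3.15, E[X²]=11.655; D: μ=3.7619, E[X²]=32.0658.
E[X] = 0.2·0.408451 + 0.35·3.7 + 0.16·3.15 + 0.29·3.7619 = 2.97164.
E[X²] = 0.2·0.742115 + 0.35·17.39 + 0.16·11.655 + 0.29·32.0658 = 17.3988.
Var(X) = E[X²] − (E[X])² = 17.3988 − 8.83066 = 8.56813.

8.5681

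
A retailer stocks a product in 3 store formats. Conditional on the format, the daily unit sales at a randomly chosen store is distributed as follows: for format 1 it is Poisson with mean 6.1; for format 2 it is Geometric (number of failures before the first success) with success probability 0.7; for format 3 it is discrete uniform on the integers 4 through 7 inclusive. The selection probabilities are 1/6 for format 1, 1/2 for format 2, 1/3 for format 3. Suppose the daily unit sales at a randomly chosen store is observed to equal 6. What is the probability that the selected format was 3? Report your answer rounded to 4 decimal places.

0.7553

Likelihoods P(X=6 | ·): 1: 0.160491; 2: 0.0005103; 3: 0.25.
Posterior ∝ prior × likelihood. Numerator for 3: 0.333333·0.25 = 0.0833333.
Normalizing constant: 0.166667·0.160491 + 0.5·0.0005103 + 0.333333·0.25 = 0.110337.
P(3 | observation) = 0.0833333 / 0.110337 = 0.755262.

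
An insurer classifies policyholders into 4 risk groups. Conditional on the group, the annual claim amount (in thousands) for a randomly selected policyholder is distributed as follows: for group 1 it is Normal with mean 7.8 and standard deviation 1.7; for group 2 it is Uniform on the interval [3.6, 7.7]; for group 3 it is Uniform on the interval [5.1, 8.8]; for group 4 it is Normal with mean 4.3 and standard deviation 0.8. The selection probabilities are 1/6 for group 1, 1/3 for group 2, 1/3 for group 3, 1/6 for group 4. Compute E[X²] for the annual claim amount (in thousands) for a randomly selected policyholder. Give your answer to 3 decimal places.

For each component E[X²] = Var + (mean)², giving 1: 63.73; 2: 33.3233; 3: 49.4433; 4: 19.13.
Overall E[X²] = 0.166667·63.73 + 0.333333·33.3233 + 0.333333·49.4433 + 0.166667·19.13 = 41.3989.

41.399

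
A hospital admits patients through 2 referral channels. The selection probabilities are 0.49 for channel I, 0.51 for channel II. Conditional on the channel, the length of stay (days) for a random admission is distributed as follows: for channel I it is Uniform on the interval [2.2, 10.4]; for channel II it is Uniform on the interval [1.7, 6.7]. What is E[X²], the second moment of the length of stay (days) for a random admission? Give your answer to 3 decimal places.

32.253

For each component E[X²] = Var + (mean)², giving I: 45.2933; II: 19.7233.
Overall E[X²] = 0.49·45.2933 + 0.51·19.7233 = 32.2526.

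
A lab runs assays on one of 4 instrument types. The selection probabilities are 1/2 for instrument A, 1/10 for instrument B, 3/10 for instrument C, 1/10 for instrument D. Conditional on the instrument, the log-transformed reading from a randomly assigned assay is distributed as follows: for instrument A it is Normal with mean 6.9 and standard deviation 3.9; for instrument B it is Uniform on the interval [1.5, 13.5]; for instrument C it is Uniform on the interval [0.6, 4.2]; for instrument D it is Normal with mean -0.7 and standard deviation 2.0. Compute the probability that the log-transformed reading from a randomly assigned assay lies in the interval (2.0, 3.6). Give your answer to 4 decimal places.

Conditional on each instrument, P(2.0 < X < 3.6): A: 0.0942498; B: 0.133333; C: 0.444444; D: 0.0727304.
By total probability, P(2.0 < X < 3.6) = 0.5·0.0942498 + 0.1·0.133333 + 0.3·0.444444 + 0.1·0.0727304 = 0.201065.

0.2011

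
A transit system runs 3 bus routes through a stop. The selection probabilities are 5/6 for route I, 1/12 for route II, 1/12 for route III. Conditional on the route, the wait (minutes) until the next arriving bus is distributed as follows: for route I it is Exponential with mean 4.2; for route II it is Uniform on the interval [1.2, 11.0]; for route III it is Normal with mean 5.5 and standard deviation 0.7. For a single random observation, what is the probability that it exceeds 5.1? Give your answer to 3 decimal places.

Conditional on each route, P(X > 5.1): I: 0.296922; II: 0.602041; III: 0.716145.
By total probability, P(X > 5.1) = 0.833333·0.296922 + 0.0833333·0.602041 + 0.0833333·0.716145 = 0.357284.

0.357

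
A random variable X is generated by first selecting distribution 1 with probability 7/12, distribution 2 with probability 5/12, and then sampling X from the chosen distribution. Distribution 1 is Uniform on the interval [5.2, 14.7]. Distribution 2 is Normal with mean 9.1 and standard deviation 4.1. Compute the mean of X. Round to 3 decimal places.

Component means — 1: 9.95; 2: 9.1.
E[X] = 0.583333·9.95 + 0.416667·9.1 = 9.59583.

9.596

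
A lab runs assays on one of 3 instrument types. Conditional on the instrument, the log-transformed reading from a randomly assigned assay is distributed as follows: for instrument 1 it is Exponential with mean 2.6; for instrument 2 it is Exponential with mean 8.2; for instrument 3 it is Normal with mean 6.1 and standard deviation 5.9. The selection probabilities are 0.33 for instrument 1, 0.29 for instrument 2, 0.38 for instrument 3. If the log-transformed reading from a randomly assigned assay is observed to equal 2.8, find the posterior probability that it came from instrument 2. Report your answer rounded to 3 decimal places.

Likelihoods f(2.8 | ·): 1: 0.131016; 2: 0.0866743; 3: 0.0578263.
Posterior ∝ prior × likelihood. Numerator for 2: 0.29·0.0866743 = 0.0251356.
Normalizing constant: 0.33·0.131016 + 0.29·0.0866743 + 0.38·0.0578263 = 0.0903449.
P(2 | observation) = 0.0251356 / 0.0903449 = 0.278218.

0.278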